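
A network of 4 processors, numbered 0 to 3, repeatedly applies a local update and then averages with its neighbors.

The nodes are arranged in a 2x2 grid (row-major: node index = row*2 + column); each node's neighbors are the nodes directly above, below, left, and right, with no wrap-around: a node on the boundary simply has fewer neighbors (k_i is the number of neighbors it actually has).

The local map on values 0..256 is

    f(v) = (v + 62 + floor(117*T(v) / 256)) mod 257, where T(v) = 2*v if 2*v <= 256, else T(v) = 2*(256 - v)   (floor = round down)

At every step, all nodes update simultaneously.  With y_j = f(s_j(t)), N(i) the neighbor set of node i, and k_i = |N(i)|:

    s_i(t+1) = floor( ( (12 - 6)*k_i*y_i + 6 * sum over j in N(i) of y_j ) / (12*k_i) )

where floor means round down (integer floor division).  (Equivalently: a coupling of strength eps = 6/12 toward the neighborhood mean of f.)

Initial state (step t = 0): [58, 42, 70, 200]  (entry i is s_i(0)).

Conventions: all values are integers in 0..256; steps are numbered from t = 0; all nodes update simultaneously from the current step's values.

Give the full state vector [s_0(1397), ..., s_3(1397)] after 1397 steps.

Simulating step by step:
t=0: [58, 42, 70, 200]
t=1: [170, 128, 154, 112]
t=2: [52, 43, 44, 35]
t=3: [153, 144, 145, 136]
t=4: [51, 51, 51, 50]
t=5: [159, 158, 158, 158]
t=6: [52, 52, 52, 52]
t=7: [161, 161, 161, 161]
t=8: [52, 52, 52, 52]

Answer: [161, 161, 161, 161]
Key observation: The state at step 6, [52, 52, 52, 52], reappears at step 8: the system is in a cycle of period 2 from step 6 on.  Therefore the state at step 1397 equals the state at step 6 + ((1397 - 6) mod 2) = 7, which is [161, 161, 161, 161].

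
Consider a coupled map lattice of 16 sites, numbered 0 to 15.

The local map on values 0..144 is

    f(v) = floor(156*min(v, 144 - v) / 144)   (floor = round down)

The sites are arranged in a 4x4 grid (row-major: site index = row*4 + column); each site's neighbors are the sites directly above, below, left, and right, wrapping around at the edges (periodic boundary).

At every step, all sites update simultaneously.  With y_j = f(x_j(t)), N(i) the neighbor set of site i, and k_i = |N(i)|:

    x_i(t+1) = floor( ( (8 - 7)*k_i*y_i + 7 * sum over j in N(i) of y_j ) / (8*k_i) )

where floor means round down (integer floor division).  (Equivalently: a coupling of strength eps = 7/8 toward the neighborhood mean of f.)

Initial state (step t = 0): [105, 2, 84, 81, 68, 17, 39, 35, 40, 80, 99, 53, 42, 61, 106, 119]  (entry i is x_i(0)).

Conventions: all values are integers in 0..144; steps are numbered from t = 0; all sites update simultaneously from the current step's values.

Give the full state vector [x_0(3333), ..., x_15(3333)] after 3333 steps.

Answer: [76, 76, 76, 76, 76, 76, 76, 76, 76, 76, 76, 76, 76, 76, 76, 76]
Key observation: The state at step 11, [76, 76, 76, 76, 76, 76, 76, 76, 76, 76, 76, 76, 76, 76, 76, 76], reappears at step 13: the system is in a cycle of period 2 from step 11 on.  Therefore the state at step 3333 equals the state at step 11 + ((3333 - 11) mod 2) = 11, which is [76, 76, 76, 76, 76, 76, 76, 76, 76, 76, 76, 76, 76, 76, 76, 76].

Derivation:
t=0: [105, 2, 84, 81, 68, 17, 39, 35, 40, 80, 99, 53, 42, 61, 106, 119]
t=1: [46, 42, 41, 45, 39, 42, 42, 57, 58, 46, 51, 41, 44, 42, 50, 49]
t=2: [45, 45, 47, 51, 52, 45, 50, 46, 47, 51, 48, 56, 51, 48, 49, 48]
t=3: [52, 49, 52, 50, 49, 52, 50, 55, 55, 51, 55, 51, 51, 52, 51, 55]
t=4: [54, 55, 54, 57, 56, 54, 57, 54, 55, 57, 55, 58, 57, 54, 57, 55]
t=5: [59, 58, 60, 58, 58, 59, 58, 60, 60, 58, 60, 59, 58, 60, 58, 60]
t=6: [62, 63, 62, 64, 63, 62, 64, 62, 62, 64, 62, 64, 64, 62, 64, 62]
t=7: [68, 67, 68, 67, 67, 68, 67, 68, 68, 67, 68, 67, 67, 68, 67, 68]
t=8: [72, 72, 72, 72, 72, 72, 72, 72, 72, 72, 72, 72, 72, 72, 72, 72]
t=9: [78, 78, 78, 78, 78, 78, 78, 78, 78, 78, 78, 78, 78, 78, 78, 78]
t=10: [71, 71, 71, 71, 71, 71, 71, 71, 71, 71, 71, 71, 71, 71, 71, 71]
t=11: [76, 76, 76, 76, 76, 76, 76, 76, 76, 76, 76, 76, 76, 76, 76, 76]
t=12: [73, 73, 73, 73, 73, 73, 73, 73, 73, 73, 73, 73, 73, 73, 73, 73]
t=13: [76, 76, 76, 76, 76, 76, 76, 76, 76, 76, 76, 76, 76, 76, 76, 76]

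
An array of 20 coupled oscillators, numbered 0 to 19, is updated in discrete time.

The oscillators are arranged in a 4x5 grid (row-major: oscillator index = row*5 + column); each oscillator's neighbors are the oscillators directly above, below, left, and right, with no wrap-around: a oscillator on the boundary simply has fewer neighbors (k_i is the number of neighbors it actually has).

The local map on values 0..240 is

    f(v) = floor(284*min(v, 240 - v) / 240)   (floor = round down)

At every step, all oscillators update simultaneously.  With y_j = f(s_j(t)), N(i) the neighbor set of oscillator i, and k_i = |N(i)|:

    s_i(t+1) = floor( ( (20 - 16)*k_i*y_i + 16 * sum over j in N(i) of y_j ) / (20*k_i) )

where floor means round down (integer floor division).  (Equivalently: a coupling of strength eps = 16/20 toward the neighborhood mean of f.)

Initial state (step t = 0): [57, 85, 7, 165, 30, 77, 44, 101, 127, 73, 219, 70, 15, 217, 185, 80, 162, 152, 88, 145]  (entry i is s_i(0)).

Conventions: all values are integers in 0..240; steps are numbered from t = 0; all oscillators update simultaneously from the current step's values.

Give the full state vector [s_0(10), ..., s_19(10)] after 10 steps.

Answer: [118, 119, 119, 120, 120, 118, 118, 119, 119, 119, 118, 119, 119, 119, 119, 119, 119, 119, 119, 119]

Derivation:
t=0: [57, 85, 7, 165, 30, 77, 44, 101, 127, 73, 219, 70, 15, 217, 185, 80, 162, 152, 88, 145]
t=1: [89, 53, 83, 64, 76, 56, 88, 65, 90, 79, 76, 53, 69, 69, 73, 65, 93, 77, 85, 90]
t=2: [72, 94, 76, 93, 85, 92, 74, 93, 86, 93, 72, 89, 78, 90, 91, 94, 83, 95, 94, 95]
t=3: [104, 91, 106, 99, 108, 90, 104, 95, 107, 104, 103, 93, 105, 103, 108, 95, 107, 102, 110, 109]
t=4: [109, 120, 114, 124, 121, 119, 111, 122, 119, 125, 111, 120, 117, 125, 124, 121, 116, 125, 124, 128]
t=5: [138, 133, 138, 137, 137, 132, 138, 136, 137, 138, 138, 135, 138, 137, 135, 135, 138, 137, 135, 136]
t=6: [125, 121, 122, 120, 120, 121, 124, 120, 121, 121, 124, 120, 121, 122, 121, 120, 122, 121, 122, 123]
t=7: [139, 137, 140, 140, 141, 137, 140, 139, 140, 140, 140, 139, 140, 139, 139, 138, 140, 139, 139, 139]
t=8: [120, 118, 119, 117, 117, 118, 119, 118, 118, 118, 119, 118, 118, 118, 118, 118, 119, 118, 119, 119]
t=9: [139, 140, 138, 138, 138, 140, 139, 139, 138, 138, 139, 139, 139, 139, 139, 139, 139, 139, 139, 139]
t=10: [118, 119, 119, 120, 120, 118, 118, 119, 119, 119, 118, 119, 119, 119, 119, 119, 119, 119, 119, 119]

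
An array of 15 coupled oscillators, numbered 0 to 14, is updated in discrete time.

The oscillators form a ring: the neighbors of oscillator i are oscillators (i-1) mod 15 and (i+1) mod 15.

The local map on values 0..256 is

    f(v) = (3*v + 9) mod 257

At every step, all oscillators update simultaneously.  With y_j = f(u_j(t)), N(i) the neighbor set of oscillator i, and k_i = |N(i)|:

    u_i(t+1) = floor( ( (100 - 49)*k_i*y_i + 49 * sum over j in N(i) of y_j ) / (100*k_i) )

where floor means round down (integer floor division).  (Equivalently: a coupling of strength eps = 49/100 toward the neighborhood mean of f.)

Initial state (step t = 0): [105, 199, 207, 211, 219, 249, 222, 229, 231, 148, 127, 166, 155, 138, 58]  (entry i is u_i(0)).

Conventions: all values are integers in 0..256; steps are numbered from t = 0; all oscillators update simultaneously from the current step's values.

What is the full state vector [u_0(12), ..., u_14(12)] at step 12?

Answer: [120, 190, 202, 200, 150, 121, 175, 204, 156, 97, 129, 210, 184, 72, 40]

Derivation:
t=0: [105, 199, 207, 211, 219, 249, 222, 229, 231, 148, 127, 166, 155, 138, 58]
t=1: [101, 91, 113, 130, 168, 200, 185, 178, 188, 178, 177, 213, 212, 182, 150]
t=2: [83, 48, 87, 157, 188, 123, 55, 41, 44, 35, 53, 106, 109, 102, 126]
t=3: [69, 81, 98, 131, 114, 118, 150, 144, 132, 133, 130, 96, 71, 80, 80]
t=4: [232, 192, 120, 108, 109, 126, 174, 179, 157, 148, 119, 109, 184, 242, 240]
t=5: [167, 110, 93, 85, 90, 89, 48, 75, 169, 181, 122, 78, 97, 176, 210]
t=6: [179, 111, 37, 16, 17, 52, 140, 157, 67, 48, 129, 163, 87, 52, 131]
t=7: [72, 80, 95, 73, 84, 140, 182, 207, 199, 163, 167, 160, 106, 122, 122]
t=8: [204, 191, 135, 126, 100, 98, 91, 91, 134, 207, 244, 197, 121, 106, 144]
t=9: [116, 99, 128, 117, 69, 42, 30, 56, 113, 152, 165, 127, 96, 108, 137]
t=10: [102, 82, 106, 138, 168, 146, 126, 136, 140, 188, 209, 138, 71, 88, 126]
t=11: [123, 161, 138, 164, 217, 191, 152, 155, 141, 102, 117, 168, 157, 94, 84]
t=12: [120, 190, 202, 200, 150, 121, 175, 204, 156, 97, 129, 210, 184, 72, 40]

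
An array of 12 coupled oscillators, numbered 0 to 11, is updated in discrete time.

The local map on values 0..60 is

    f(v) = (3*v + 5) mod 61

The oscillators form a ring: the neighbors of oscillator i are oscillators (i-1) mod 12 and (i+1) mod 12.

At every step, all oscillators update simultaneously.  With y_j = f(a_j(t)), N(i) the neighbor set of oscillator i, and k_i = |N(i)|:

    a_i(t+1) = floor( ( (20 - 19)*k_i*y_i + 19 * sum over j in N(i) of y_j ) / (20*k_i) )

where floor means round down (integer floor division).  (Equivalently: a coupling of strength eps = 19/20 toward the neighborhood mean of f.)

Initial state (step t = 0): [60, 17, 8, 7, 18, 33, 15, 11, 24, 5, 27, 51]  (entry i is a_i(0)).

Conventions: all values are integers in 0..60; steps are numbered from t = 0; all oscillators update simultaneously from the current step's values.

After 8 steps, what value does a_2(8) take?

Answer: a_2(8) = 19

Derivation:
t=0: [60, 17, 8, 7, 18, 33, 15, 11, 24, 5, 27, 51]
t=1: [43, 17, 40, 43, 35, 53, 40, 33, 28, 20, 27, 14]
t=2: [49, 9, 32, 25, 28, 26, 40, 16, 23, 25, 25, 19]
t=3: [17, 34, 26, 33, 20, 15, 35, 10, 34, 16, 10, 23]
t=4: [30, 39, 43, 14, 44, 27, 42, 46, 44, 41, 33, 43]
t=5: [7, 21, 22, 15, 34, 12, 22, 12, 13, 27, 10, 37]
t=6: [30, 17, 27, 29, 45, 28, 39, 27, 33, 38, 39, 31]
t=7: [45, 30, 42, 21, 28, 9, 25, 21, 41, 23, 45, 18]
t=8: [45, 14, 19, 17, 19, 23, 19, 12, 9, 12, 35, 20]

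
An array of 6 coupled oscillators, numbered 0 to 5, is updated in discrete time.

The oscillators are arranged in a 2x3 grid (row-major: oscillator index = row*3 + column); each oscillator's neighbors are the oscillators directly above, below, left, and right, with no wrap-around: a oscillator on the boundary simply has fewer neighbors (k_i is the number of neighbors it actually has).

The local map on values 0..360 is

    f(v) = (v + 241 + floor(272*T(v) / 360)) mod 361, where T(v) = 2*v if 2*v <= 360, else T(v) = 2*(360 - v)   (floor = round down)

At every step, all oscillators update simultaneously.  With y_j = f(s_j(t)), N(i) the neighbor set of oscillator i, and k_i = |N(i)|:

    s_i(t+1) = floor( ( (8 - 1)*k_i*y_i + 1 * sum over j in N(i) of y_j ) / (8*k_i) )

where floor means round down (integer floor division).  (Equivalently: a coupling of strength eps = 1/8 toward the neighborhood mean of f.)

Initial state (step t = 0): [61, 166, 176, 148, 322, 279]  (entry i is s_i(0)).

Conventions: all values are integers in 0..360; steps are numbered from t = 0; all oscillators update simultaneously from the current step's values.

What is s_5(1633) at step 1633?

Answer: s_5(1633) = 280
Key observation: The state at step 11, [280, 280, 280, 280, 280, 280], reappears at step 12: the system is in a cycle of period 1 from step 11 on.  Therefore the state at step 1633 equals the state at step 11 + ((1633 - 11) mod 1) = 11, which is [280, 280, 280, 280, 280, 280].

Derivation:
t=0: [61, 166, 176, 148, 322, 279]
t=1: [63, 284, 316, 237, 261, 282]
t=2: [69, 267, 264, 284, 289, 278]
t=3: [81, 276, 288, 263, 276, 281]
t=4: [108, 273, 276, 275, 282, 279]
t=5: [167, 278, 282, 274, 279, 280]
t=6: [296, 281, 279, 283, 281, 280]
t=7: [272, 279, 280, 278, 279, 280]
t=8: [283, 281, 280, 281, 280, 280]
t=9: [279, 279, 280, 279, 280, 280]
t=10: [281, 280, 280, 280, 280, 280]
t=11: [280, 280, 280, 280, 280, 280]
t=12: [280, 280, 280, 280, 280, 280]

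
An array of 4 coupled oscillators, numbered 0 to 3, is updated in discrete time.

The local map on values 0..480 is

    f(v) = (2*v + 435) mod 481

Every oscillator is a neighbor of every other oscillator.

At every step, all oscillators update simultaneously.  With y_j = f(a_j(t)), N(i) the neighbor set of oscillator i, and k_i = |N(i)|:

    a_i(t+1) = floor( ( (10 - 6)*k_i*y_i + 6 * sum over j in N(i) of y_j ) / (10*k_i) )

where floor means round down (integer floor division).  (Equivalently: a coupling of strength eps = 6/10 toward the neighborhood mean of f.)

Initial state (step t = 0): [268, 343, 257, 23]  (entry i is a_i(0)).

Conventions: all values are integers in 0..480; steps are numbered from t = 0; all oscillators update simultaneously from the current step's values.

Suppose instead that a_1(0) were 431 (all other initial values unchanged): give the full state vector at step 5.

Answer: [143, 144, 145, 143]
Key observation: This trace re-runs the system from the modified initial state.

Derivation:
t=0: [268, 431, 257, 23]
t=1: [164, 229, 256, 162]
t=2: [344, 370, 380, 343]
t=3: [185, 195, 199, 185]
t=4: [333, 337, 339, 333]
t=5: [143, 144, 145, 143]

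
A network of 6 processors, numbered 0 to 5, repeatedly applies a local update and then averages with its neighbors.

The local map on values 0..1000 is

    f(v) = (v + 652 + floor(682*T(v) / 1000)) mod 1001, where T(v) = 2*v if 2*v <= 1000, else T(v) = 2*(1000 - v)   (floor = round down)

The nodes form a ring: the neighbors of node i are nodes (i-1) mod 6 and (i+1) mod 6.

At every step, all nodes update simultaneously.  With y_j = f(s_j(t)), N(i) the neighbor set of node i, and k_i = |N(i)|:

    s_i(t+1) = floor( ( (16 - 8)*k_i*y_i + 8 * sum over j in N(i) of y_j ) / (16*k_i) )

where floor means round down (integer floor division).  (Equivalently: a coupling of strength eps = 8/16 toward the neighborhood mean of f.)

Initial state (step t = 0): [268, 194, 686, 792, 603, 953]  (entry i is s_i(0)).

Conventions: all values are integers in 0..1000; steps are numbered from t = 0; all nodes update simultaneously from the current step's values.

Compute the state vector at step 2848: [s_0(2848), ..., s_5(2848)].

Simulating step by step:
t=0: [268, 194, 686, 792, 603, 953]
t=1: [336, 316, 591, 753, 746, 603]
t=2: [520, 510, 684, 755, 755, 694]
t=3: [810, 812, 775, 746, 745, 772]
t=4: [723, 722, 731, 740, 740, 732]
t=5: [750, 750, 748, 745, 745, 748]
t=6: [742, 742, 742, 742, 742, 742]
t=7: [744, 744, 744, 744, 744, 744]
t=8: [744, 744, 744, 744, 744, 744]

Answer: [744, 744, 744, 744, 744, 744]
Key observation: The state at step 7, [744, 744, 744, 744, 744, 744], reappears at step 8: the system is in a cycle of period 1 from step 7 on.  Therefore the state at step 2848 equals the state at step 7 + ((2848 - 7) mod 1) = 7, which is [744, 744, 744, 744, 744, 744].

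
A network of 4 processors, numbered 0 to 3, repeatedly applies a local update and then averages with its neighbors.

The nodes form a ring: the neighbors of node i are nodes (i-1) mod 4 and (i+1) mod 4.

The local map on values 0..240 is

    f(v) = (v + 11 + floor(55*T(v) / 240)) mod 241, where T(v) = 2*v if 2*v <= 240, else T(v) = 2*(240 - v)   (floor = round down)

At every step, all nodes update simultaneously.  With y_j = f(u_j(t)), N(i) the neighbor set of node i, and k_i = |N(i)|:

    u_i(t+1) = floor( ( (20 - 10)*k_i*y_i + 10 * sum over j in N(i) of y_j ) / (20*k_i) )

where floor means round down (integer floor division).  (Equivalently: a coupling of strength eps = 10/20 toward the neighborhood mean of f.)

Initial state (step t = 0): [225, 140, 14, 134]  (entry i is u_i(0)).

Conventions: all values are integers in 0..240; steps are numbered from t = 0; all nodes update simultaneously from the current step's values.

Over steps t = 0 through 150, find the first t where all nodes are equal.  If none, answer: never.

Answer: 4
Key observation: Synchronization is absorbing here: once all nodes are equal they stay equal, and step 4 is the first all-equal step.

Derivation:
t=0: [225, 140, 14, 134]  (not all equal)
t=1: [97, 106, 112, 104]  (not all equal)
t=2: [157, 164, 168, 162]  (not all equal)
t=3: [207, 209, 210, 208]  (not all equal)
t=4: [233, 233, 233, 233]  (all equal)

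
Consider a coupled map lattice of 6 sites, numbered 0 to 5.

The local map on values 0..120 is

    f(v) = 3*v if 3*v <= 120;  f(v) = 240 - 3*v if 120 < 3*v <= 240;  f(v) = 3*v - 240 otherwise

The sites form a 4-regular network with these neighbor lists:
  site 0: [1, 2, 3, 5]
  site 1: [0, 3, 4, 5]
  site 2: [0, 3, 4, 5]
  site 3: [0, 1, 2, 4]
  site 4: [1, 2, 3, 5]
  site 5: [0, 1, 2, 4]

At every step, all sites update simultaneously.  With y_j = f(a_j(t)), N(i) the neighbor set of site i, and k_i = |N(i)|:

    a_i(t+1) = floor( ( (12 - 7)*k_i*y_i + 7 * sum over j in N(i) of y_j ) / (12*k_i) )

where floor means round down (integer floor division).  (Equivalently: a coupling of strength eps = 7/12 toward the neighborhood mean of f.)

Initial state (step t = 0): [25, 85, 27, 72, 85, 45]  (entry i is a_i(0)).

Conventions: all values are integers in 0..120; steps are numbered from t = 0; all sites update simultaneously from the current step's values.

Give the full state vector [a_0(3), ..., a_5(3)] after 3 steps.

Simulating step by step:
t=0: [25, 85, 27, 72, 85, 45]
t=1: [64, 38, 65, 37, 39, 70]
t=2: [63, 92, 63, 93, 92, 59]
t=3: [48, 42, 48, 41, 42, 51]

Answer: [48, 42, 48, 41, 42, 51]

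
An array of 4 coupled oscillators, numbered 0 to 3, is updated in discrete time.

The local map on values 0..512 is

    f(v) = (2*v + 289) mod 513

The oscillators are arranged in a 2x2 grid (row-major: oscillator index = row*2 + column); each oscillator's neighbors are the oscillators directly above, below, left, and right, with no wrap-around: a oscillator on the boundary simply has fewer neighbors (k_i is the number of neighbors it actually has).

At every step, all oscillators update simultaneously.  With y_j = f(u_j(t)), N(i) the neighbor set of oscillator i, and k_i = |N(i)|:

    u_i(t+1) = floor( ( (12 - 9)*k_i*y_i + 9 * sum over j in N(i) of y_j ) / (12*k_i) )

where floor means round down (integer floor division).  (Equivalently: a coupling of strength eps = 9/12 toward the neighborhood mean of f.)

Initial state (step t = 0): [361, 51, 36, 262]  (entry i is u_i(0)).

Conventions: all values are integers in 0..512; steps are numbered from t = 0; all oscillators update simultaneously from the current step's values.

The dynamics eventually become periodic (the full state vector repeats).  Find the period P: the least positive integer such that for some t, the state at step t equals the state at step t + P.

Simulating step by step:
t=0: [361, 51, 36, 262]
t=1: [406, 397, 389, 357]
t=2: [55, 226, 222, 159]
t=3: [267, 241, 239, 191]
t=4: [269, 240, 239, 231]
t=5: [269, 271, 270, 250]
t=6: [316, 300, 300, 306]
t=7: [384, 392, 392, 379]
t=8: [43, 31, 31, 40]
t=9: [357, 366, 366, 355]
t=10: [503, 493, 493, 502]
t=11: [254, 263, 263, 253]
t=12: [297, 287, 287, 297]
t=13: [355, 365, 365, 355]
t=14: [501, 491, 491, 501]
t=15: [250, 260, 260, 250]
t=16: [291, 281, 281, 291]
t=17: [343, 353, 353, 343]
t=18: [477, 467, 467, 477]
t=19: [202, 212, 212, 202]
t=20: [195, 185, 185, 195]
t=21: [151, 161, 161, 151]
t=22: [93, 83, 83, 93]
t=23: [460, 470, 470, 460]
t=24: [198, 188, 188, 198]
t=25: [157, 167, 167, 157]
t=26: [105, 95, 95, 105]
t=27: [484, 494, 494, 484]
t=28: [246, 236, 236, 246]
t=29: [253, 263, 263, 253]
t=30: [297, 287, 287, 297]

Answer: 18
Key observation: The state at step 12, [297, 287, 287, 297], reappears at step 30 — and no state repeats earlier — so the cycle the system enters has period 18.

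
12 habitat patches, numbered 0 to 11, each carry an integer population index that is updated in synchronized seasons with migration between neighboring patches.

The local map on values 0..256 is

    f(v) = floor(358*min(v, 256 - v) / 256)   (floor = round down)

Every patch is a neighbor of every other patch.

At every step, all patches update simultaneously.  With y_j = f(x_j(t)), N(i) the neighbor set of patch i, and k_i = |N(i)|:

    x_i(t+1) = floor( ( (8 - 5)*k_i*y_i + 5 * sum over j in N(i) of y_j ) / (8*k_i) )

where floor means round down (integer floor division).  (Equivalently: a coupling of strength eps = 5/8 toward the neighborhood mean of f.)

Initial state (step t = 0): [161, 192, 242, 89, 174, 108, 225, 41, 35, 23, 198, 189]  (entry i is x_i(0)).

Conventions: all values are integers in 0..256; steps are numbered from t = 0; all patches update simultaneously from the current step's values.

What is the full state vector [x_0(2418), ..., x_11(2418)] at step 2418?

Simulating step by step:
t=0: [161, 192, 242, 89, 174, 108, 225, 41, 35, 23, 198, 189]
t=1: [97, 84, 61, 95, 92, 103, 69, 73, 71, 66, 81, 85]
t=2: [120, 114, 104, 119, 118, 123, 107, 109, 108, 106, 113, 114]
t=3: [160, 158, 153, 160, 159, 162, 154, 155, 155, 154, 157, 158]
t=4: [136, 137, 139, 136, 137, 135, 139, 138, 138, 139, 138, 137]
t=5: [165, 165, 164, 165, 165, 166, 164, 165, 165, 164, 165, 165]
t=6: [127, 127, 127, 127, 127, 126, 127, 127, 127, 127, 127, 127]
t=7: [176, 176, 176, 176, 176, 176, 176, 176, 176, 176, 176, 176]
t=8: [111, 111, 111, 111, 111, 111, 111, 111, 111, 111, 111, 111]
t=9: [155, 155, 155, 155, 155, 155, 155, 155, 155, 155, 155, 155]
t=10: [141, 141, 141, 141, 141, 141, 141, 141, 141, 141, 141, 141]
t=11: [160, 160, 160, 160, 160, 160, 160, 160, 160, 160, 160, 160]
t=12: [134, 134, 134, 134, 134, 134, 134, 134, 134, 134, 134, 134]
t=13: [170, 170, 170, 170, 170, 170, 170, 170, 170, 170, 170, 170]
t=14: [120, 120, 120, 120, 120, 120, 120, 120, 120, 120, 120, 120]
t=15: [167, 167, 167, 167, 167, 167, 167, 167, 167, 167, 167, 167]
t=16: [124, 124, 124, 124, 124, 124, 124, 124, 124, 124, 124, 124]
t=17: [173, 173, 173, 173, 173, 173, 173, 173, 173, 173, 173, 173]
t=18: [116, 116, 116, 116, 116, 116, 116, 116, 116, 116, 116, 116]
t=19: [162, 162, 162, 162, 162, 162, 162, 162, 162, 162, 162, 162]
t=20: [131, 131, 131, 131, 131, 131, 131, 131, 131, 131, 131, 131]
t=21: [174, 174, 174, 174, 174, 174, 174, 174, 174, 174, 174, 174]
t=22: [114, 114, 114, 114, 114, 114, 114, 114, 114, 114, 114, 114]
t=23: [159, 159, 159, 159, 159, 159, 159, 159, 159, 159, 159, 159]
t=24: [135, 135, 135, 135, 135, 135, 135, 135, 135, 135, 135, 135]
t=25: [169, 169, 169, 169, 169, 169, 169, 169, 169, 169, 169, 169]
t=26: [121, 121, 121, 121, 121, 121, 121, 121, 121, 121, 121, 121]
t=27: [169, 169, 169, 169, 169, 169, 169, 169, 169, 169, 169, 169]

Answer: [121, 121, 121, 121, 121, 121, 121, 121, 121, 121, 121, 121]
Key observation: The state at step 25, [169, 169, 169, 169, 169, 169, 169, 169, 169, 169, 169, 169], reappears at step 27: the system is in a cycle of period 2 from step 25 on.  Therefore the state at step 2418 equals the state at step 25 + ((2418 - 25) mod 2) = 26, which is [121, 121, 121, 121, 121, 121, 121, 121, 121, 121, 121, 121].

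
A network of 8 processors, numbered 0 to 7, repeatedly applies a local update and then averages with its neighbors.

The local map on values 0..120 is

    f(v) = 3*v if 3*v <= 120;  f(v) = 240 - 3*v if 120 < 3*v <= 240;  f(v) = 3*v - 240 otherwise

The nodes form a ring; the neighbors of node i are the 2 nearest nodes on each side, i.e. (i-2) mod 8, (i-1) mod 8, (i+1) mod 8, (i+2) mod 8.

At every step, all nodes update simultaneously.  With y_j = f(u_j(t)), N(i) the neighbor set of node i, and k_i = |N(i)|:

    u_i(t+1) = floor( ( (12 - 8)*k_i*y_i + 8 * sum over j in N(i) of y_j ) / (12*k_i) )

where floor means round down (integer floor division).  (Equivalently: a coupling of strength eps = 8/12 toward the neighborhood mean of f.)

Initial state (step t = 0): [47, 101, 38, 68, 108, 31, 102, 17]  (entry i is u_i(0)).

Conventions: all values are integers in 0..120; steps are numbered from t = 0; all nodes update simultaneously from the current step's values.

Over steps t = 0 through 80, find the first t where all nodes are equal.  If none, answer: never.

Simulating step by step:
t=0: [47, 101, 38, 68, 108, 31, 102, 17]  (not all equal)
t=1: [82, 71, 85, 71, 79, 70, 76, 70]  (not all equal)
t=2: [16, 22, 15, 21, 15, 22, 15, 22]  (not all equal)
t=3: [53, 59, 52, 58, 51, 58, 52, 59]  (not all equal)
t=4: [76, 70, 77, 72, 79, 72, 77, 70]  (not all equal)
t=5: [17, 22, 14, 19, 12, 19, 14, 22]  (not all equal)
t=6: [53, 58, 49, 52, 45, 52, 49, 58]  (not all equal)
t=7: [80, 76, 87, 86, 94, 86, 87, 76]  (not all equal)
t=8: [11, 12, 19, 21, 27, 21, 19, 12]  (not all equal)
t=9: [42, 43, 54, 60, 67, 60, 54, 43]  (not all equal)
t=10: [101, 97, 80, 68, 59, 68, 80, 97]  (not all equal)
t=11: [38, 42, 35, 37, 33, 37, 35, 42]  (not all equal)
t=12: [111, 112, 108, 108, 105, 108, 108, 112]  (not all equal)
t=13: [91, 91, 86, 84, 81, 84, 86, 91]  (not all equal)
t=14: [28, 27, 19, 15, 11, 15, 19, 27]  (not all equal)
t=15: [74, 71, 59, 51, 45, 51, 59, 71]  (not all equal)
t=16: [36, 41, 60, 76, 85, 76, 60, 41]  (not all equal)
t=17: [95, 88, 62, 38, 29, 38, 62, 88]  (not all equal)
t=18: [41, 47, 63, 84, 85, 84, 63, 47]  (not all equal)
t=19: [89, 79, 57, 33, 26, 33, 57, 79]  (not all equal)
t=20: [33, 34, 57, 74, 82, 74, 57, 34]  (not all equal)
t=21: [90, 82, 60, 38, 31, 38, 60, 82]  (not all equal)
t=22: [32, 37, 60, 83, 89, 83, 60, 37]  (not all equal)
t=23: [89, 83, 60, 37, 32, 37, 60, 83]  (not all equal)
t=24: [32, 37, 60, 83, 89, 83, 60, 37]  (not all equal)

Answer: never
Key observation: The state at step 22 reappears at step 24 — the system is in a cycle of period 2 from step 22 on.  No step 0..24 is synchronized, and the cycle repeats forever, so no step up to 80 (or ever) has all nodes equal.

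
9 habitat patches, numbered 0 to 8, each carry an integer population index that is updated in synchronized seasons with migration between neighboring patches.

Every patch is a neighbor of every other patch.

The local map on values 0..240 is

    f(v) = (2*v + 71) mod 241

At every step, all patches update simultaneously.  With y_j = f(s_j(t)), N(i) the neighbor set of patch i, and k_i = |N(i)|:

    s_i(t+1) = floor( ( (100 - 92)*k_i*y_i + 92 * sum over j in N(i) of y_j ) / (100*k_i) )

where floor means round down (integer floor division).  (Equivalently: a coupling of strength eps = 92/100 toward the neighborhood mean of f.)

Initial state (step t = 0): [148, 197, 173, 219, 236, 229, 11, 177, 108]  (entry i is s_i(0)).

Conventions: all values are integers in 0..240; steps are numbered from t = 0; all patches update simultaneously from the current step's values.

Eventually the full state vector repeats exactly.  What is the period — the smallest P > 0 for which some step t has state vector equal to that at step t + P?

Answer: 24
Key observation: The state at step 3, [165, 165, 165, 165, 165, 165, 165, 165, 165], reappears at step 27 — and no state repeats earlier — so the cycle the system enters has period 24.

Derivation:
t=0: [148, 197, 173, 219, 236, 229, 11, 177, 108]
t=1: [108, 105, 107, 112, 111, 111, 109, 106, 111]
t=2: [47, 48, 47, 47, 47, 47, 47, 47, 47]
t=3: [165, 165, 165, 165, 165, 165, 165, 165, 165]
t=4: [160, 160, 160, 160, 160, 160, 160, 160, 160]
t=5: [150, 150, 150, 150, 150, 150, 150, 150, 150]
t=6: [130, 130, 130, 130, 130, 130, 130, 130, 130]
t=7: [90, 90, 90, 90, 90, 90, 90, 90, 90]
t=8: [10, 10, 10, 10, 10, 10, 10, 10, 10]
t=9: [91, 91, 91, 91, 91, 91, 91, 91, 91]
t=10: [12, 12, 12, 12, 12, 12, 12, 12, 12]
t=11: [95, 95, 95, 95, 95, 95, 95, 95, 95]
t=12: [20, 20, 20, 20, 20, 20, 20, 20, 20]
t=13: [111, 111, 111, 111, 111, 111, 111, 111, 111]
t=14: [52, 52, 52, 52, 52, 52, 52, 52, 52]
t=15: [175, 175, 175, 175, 175, 175, 175, 175, 175]
t=16: [180, 180, 180, 180, 180, 180, 180, 180, 180]
t=17: [190, 190, 190, 190, 190, 190, 190, 190, 190]
t=18: [210, 210, 210, 210, 210, 210, 210, 210, 210]
t=19: [9, 9, 9, 9, 9, 9, 9, 9, 9]
t=20: [89, 89, 89, 89, 89, 89, 89, 89, 89]
t=21: [8, 8, 8, 8, 8, 8, 8, 8, 8]
t=22: [87, 87, 87, 87, 87, 87, 87, 87, 87]
t=23: [4, 4, 4, 4, 4, 4, 4, 4, 4]
t=24: [79, 79, 79, 79, 79, 79, 79, 79, 79]
t=25: [229, 229, 229, 229, 229, 229, 229, 229, 229]
t=26: [47, 47, 47, 47, 47, 47, 47, 47, 47]
t=27: [165, 165, 165, 165, 165, 165, 165, 165, 165]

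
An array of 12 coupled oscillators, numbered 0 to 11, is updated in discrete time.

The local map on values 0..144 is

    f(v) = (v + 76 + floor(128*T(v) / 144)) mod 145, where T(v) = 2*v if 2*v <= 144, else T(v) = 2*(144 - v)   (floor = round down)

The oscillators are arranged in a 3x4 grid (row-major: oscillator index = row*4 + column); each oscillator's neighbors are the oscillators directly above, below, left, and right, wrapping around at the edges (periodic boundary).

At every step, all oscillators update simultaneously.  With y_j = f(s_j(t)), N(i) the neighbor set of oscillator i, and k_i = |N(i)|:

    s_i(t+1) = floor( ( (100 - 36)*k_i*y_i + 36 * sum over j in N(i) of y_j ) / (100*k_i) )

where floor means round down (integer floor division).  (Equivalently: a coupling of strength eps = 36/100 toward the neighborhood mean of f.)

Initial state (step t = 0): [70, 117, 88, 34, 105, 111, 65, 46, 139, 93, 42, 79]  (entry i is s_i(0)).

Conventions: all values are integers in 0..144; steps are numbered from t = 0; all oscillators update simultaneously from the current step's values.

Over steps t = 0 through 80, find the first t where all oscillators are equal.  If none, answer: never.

Answer: 8
Key observation: Synchronization is absorbing here: once all oscillators are equal they stay equal, and step 8 is the first all-equal step.

Derivation:
t=0: [70, 117, 88, 34, 105, 111, 65, 46, 139, 93, 42, 79]  (not all equal)
t=1: [107, 102, 100, 54, 99, 102, 100, 70, 92, 101, 72, 98]  (not all equal)
t=2: [103, 106, 108, 92, 110, 107, 112, 116, 112, 110, 123, 111]  (not all equal)
t=3: [105, 103, 102, 110, 101, 102, 98, 98, 100, 100, 94, 100]  (not all equal)
t=4: [105, 106, 107, 103, 107, 107, 109, 108, 108, 108, 111, 108]  (not all equal)
t=5: [104, 103, 103, 105, 103, 103, 102, 103, 103, 102, 100, 103]  (not all equal)
t=6: [105, 106, 106, 105, 106, 106, 106, 106, 106, 106, 108, 106]  (not all equal)
t=7: [104, 104, 104, 104, 104, 104, 103, 104, 104, 103, 103, 104]  (not all equal)
t=8: [106, 106, 106, 106, 106, 106, 106, 106, 106, 106, 106, 106]  (all equal)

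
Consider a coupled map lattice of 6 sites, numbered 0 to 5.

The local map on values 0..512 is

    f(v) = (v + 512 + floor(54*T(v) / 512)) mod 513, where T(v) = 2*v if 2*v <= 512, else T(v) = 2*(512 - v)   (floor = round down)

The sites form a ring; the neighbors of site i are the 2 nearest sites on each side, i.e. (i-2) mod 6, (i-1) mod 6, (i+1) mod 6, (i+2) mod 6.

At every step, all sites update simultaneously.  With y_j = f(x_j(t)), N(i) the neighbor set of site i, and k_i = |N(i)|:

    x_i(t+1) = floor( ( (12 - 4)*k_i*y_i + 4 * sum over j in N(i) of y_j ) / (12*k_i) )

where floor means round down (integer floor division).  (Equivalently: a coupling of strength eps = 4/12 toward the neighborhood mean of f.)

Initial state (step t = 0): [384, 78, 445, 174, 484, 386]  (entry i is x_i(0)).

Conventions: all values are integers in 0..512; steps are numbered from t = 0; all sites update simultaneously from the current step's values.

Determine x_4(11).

Simulating step by step:
t=0: [384, 78, 445, 174, 484, 386]
t=1: [394, 186, 405, 260, 449, 374]
t=2: [404, 279, 401, 334, 437, 385]
t=3: [417, 353, 413, 380, 436, 404]
t=4: [431, 398, 427, 411, 442, 423]
t=5: [444, 427, 441, 433, 450, 439]
t=6: [455, 446, 453, 449, 459, 452]
t=7: [465, 459, 463, 461, 467, 463]
t=8: [472, 469, 471, 470, 473, 471]
t=9: [478, 477, 478, 477, 479, 478]
t=10: [483, 483, 483, 483, 483, 483]
t=11: [488, 488, 488, 488, 488, 488]

Answer: x_4(11) = 488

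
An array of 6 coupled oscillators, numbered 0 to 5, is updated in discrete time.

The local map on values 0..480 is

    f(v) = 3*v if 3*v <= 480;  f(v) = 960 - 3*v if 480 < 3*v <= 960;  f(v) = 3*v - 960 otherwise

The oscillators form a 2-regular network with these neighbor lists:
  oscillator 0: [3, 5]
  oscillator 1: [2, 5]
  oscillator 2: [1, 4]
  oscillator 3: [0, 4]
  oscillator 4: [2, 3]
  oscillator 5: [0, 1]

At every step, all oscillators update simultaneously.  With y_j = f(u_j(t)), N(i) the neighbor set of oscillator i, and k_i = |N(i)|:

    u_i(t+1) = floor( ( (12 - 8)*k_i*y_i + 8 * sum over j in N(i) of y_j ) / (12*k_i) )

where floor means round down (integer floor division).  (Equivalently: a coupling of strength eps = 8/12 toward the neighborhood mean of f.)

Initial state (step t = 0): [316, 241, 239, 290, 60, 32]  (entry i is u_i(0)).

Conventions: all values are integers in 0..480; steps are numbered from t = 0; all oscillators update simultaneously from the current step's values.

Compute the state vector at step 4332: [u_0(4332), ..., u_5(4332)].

Answer: [125, 105, 95, 115, 105, 115]
Key observation: The state at step 17, [125, 165, 175, 135, 165, 135], reappears at step 25: the system is in a cycle of period 8 from step 17 on.  Therefore the state at step 4332 equals the state at step 17 + ((4332 - 17) mod 8) = 20, which is [125, 105, 95, 115, 105, 115].

Derivation:
t=0: [316, 241, 239, 290, 60, 32]
t=1: [66, 192, 220, 94, 171, 115]
t=2: [275, 343, 377, 309, 343, 309]
t=3: [67, 91, 103, 79, 91, 79]
t=4: [225, 273, 285, 237, 273, 237]
t=5: [261, 165, 129, 225, 165, 225]
t=6: [249, 379, 439, 309, 379, 309]
t=7: [93, 189, 237, 141, 189, 141]
t=8: [375, 355, 345, 365, 355, 365]
t=9: [145, 105, 95, 135, 105, 135]
t=10: [415, 335, 305, 385, 335, 385]
t=11: [225, 95, 45, 175, 95, 175]
t=12: [385, 285, 235, 335, 285, 335]
t=13: [95, 135, 155, 115, 135, 115]
t=14: [325, 405, 425, 345, 405, 345]
t=15: [55, 215, 275, 115, 215, 115]
t=16: [285, 265, 255, 275, 265, 275]
t=17: [125, 165, 175, 135, 165, 135]
t=18: [395, 435, 455, 415, 435, 415]
t=19: [265, 345, 365, 285, 345, 285]
t=20: [125, 105, 95, 115, 105, 115]
t=21: [355, 315, 305, 345, 315, 345]
t=22: [85, 45, 25, 65, 45, 65]
t=23: [215, 135, 115, 195, 135, 195]
t=24: [355, 375, 385, 365, 375, 365]
t=25: [125, 165, 175, 135, 165, 135]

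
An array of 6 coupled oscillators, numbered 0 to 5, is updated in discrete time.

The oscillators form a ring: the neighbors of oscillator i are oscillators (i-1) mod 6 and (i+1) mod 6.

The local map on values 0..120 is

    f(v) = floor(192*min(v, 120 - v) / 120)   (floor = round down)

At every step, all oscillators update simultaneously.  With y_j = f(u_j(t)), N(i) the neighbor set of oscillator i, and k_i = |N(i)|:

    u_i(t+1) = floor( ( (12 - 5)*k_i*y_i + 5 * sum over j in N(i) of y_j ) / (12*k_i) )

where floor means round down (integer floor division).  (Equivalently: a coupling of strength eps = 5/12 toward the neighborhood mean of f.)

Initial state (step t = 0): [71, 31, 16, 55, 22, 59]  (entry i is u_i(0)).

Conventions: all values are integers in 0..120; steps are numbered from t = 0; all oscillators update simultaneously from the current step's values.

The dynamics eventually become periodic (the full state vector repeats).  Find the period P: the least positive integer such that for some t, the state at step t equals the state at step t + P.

Answer: 20
Key observation: The state at step 34, [73, 86, 86, 73, 56, 56], reappears at step 54 — and no state repeats earlier — so the cycle the system enters has period 20.

Derivation:
t=0: [71, 31, 16, 55, 22, 59]
t=1: [75, 50, 43, 63, 58, 78]
t=2: [72, 75, 75, 86, 86, 73]
t=3: [74, 72, 68, 57, 58, 70]
t=4: [75, 76, 83, 89, 89, 81]
t=5: [69, 68, 59, 51, 51, 61]
t=6: [84, 84, 89, 83, 83, 88]
t=7: [55, 55, 52, 56, 57, 53]
t=8: [87, 86, 85, 88, 89, 86]
t=9: [52, 54, 54, 51, 50, 52]
t=10: [83, 85, 84, 81, 80, 82]
t=11: [58, 56, 57, 61, 62, 60]
t=12: [92, 90, 91, 92, 93, 94]
t=13: [44, 46, 46, 44, 42, 42]
t=14: [70, 72, 72, 70, 67, 67]
t=15: [80, 76, 76, 80, 83, 83]
t=16: [64, 68, 68, 64, 60, 60]
t=17: [89, 84, 84, 89, 94, 94]
t=18: [49, 55, 55, 49, 42, 42]
t=19: [77, 85, 85, 77, 69, 69]
t=20: [68, 58, 58, 68, 78, 78]
t=21: [81, 90, 90, 81, 70, 70]
t=22: [62, 50, 50, 62, 76, 76]
t=23: [84, 82, 82, 84, 74, 74]
t=24: [60, 59, 59, 60, 69, 69]
t=25: [92, 94, 94, 92, 84, 84]
t=26: [46, 41, 41, 46, 54, 54]
t=27: [74, 66, 66, 74, 83, 83]
t=28: [72, 83, 83, 72, 61, 61]
t=29: [76, 62, 62, 76, 90, 90]
t=30: [70, 87, 87, 70, 52, 52]
t=31: [74, 57, 57, 74, 82, 82]
t=32: [74, 87, 87, 74, 62, 62]
t=33: [72, 56, 56, 72, 88, 88]
t=34: [73, 86, 86, 73, 56, 56]
t=35: [73, 58, 58, 73, 86, 86]
t=36: [74, 88, 88, 74, 58, 58]
t=37: [72, 55, 55, 72, 88, 88]
t=38: [73, 85, 85, 73, 56, 56]
t=39: [73, 59, 59, 73, 86, 86]
t=40: [74, 90, 90, 74, 58, 58]
t=41: [71, 53, 53, 71, 88, 88]
t=42: [73, 82, 82, 73, 56, 56]
t=43: [74, 63, 63, 74, 86, 86]
t=44: [72, 87, 87, 72, 57, 57]
t=45: [74, 57, 57, 74, 87, 87]
t=46: [72, 87, 87, 72, 56, 56]
t=47: [73, 57, 57, 73, 86, 86]
t=48: [73, 87, 87, 73, 58, 58]
t=49: [73, 56, 56, 73, 88, 88]
t=50: [72, 86, 86, 72, 56, 56]
t=51: [74, 58, 58, 74, 86, 86]
t=52: [73, 88, 88, 73, 57, 57]
t=53: [73, 56, 56, 73, 87, 87]
t=54: [73, 86, 86, 73, 56, 56]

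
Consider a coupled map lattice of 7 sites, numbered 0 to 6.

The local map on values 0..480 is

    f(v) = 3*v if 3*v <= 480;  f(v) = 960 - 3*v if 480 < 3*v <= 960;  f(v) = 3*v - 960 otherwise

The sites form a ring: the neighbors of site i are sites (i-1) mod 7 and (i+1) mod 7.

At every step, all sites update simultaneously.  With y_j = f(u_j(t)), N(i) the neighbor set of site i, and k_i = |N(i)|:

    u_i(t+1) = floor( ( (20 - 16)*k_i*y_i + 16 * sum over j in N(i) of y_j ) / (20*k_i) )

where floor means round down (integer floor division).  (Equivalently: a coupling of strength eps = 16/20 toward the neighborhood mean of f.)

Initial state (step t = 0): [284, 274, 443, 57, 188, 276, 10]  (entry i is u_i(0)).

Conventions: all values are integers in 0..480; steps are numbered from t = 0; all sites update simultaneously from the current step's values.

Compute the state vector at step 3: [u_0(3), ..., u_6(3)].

Answer: [27, 151, 87, 221, 90, 109, 54]

Derivation:
t=0: [284, 274, 443, 57, 188, 276, 10]
t=1: [88, 218, 197, 340, 200, 196, 102]
t=2: [297, 314, 220, 303, 244, 340, 315]
t=3: [27, 151, 87, 221, 90, 109, 54]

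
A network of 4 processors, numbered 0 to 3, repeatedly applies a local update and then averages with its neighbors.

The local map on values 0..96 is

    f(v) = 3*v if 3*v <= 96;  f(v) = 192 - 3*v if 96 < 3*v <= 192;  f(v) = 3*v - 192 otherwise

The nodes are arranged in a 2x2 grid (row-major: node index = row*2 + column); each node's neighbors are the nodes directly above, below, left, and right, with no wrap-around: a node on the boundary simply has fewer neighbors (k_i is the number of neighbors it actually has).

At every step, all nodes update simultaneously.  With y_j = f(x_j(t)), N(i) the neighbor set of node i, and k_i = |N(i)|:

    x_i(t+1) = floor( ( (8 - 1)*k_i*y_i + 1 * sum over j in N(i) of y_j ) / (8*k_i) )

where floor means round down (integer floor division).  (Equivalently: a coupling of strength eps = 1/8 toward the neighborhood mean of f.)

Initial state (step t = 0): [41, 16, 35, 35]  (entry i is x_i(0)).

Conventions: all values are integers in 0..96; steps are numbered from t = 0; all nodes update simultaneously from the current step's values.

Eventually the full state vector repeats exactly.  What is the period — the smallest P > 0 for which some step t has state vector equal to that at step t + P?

Answer: 16
Key observation: The state at step 52, [63, 63, 63, 63], reappears at step 68 — and no state repeats earlier — so the cycle the system enters has period 16.

Derivation:
t=0: [41, 16, 35, 35]
t=1: [68, 51, 85, 84]
t=2: [16, 38, 59, 58]
t=3: [47, 72, 17, 21]
t=4: [49, 28, 51, 59]
t=5: [47, 77, 37, 20]
t=6: [52, 41, 77, 60]
t=7: [38, 63, 37, 17]
t=8: [73, 10, 78, 49]
t=9: [28, 30, 41, 43]
t=10: [83, 87, 69, 65]
t=11: [55, 64, 16, 7]
t=12: [26, 3, 45, 21]
t=13: [72, 16, 58, 59]
t=14: [25, 44, 18, 17]
t=15: [72, 60, 55, 51]
t=16: [23, 14, 27, 36]
t=17: [68, 46, 80, 81]
t=18: [16, 51, 45, 51]
t=19: [48, 39, 55, 40]
t=20: [48, 73, 31, 69]
t=21: [49, 27, 85, 20]
t=22: [48, 77, 61, 61]
t=23: [45, 37, 11, 10]
t=24: [57, 76, 34, 33]
t=25: [26, 38, 85, 89]
t=26: [77, 77, 64, 74]
t=27: [36, 38, 4, 28]
t=28: [79, 78, 21, 79]
t=29: [45, 42, 60, 45]
t=30: [54, 64, 17, 54]
t=31: [29, 3, 48, 29]
t=32: [79, 18, 52, 79]
t=33: [45, 52, 37, 45]
t=34: [57, 38, 78, 57]
t=35: [25, 70, 39, 25]
t=36: [71, 25, 75, 71]
t=37: [25, 68, 31, 25]
t=38: [72, 19, 90, 72]
t=39: [29, 52, 71, 29]
t=40: [79, 42, 29, 79]
t=41: [48, 63, 81, 48]
t=42: [45, 8, 50, 45]
t=43: [54, 28, 43, 54]
t=44: [35, 77, 58, 35]
t=45: [79, 45, 26, 79]
t=46: [47, 55, 73, 47]
t=47: [48, 30, 30, 48]
t=48: [53, 84, 84, 53]
t=49: [36, 56, 56, 36]
t=50: [76, 31, 31, 76]
t=51: [43, 85, 85, 43]
t=52: [63, 63, 63, 63]
t=53: [3, 3, 3, 3]
t=54: [9, 9, 9, 9]
t=55: [27, 27, 27, 27]
t=56: [81, 81, 81, 81]
t=57: [51, 51, 51, 51]
t=58: [39, 39, 39, 39]
t=59: [75, 75, 75, 75]
t=60: [33, 33, 33, 33]
t=61: [93, 93, 93, 93]
t=62: [87, 87, 87, 87]
t=63: [69, 69, 69, 69]
t=64: [15, 15, 15, 15]
t=65: [45, 45, 45, 45]
t=66: [57, 57, 57, 57]
t=67: [21, 21, 21, 21]
t=68: [63, 63, 63, 63]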